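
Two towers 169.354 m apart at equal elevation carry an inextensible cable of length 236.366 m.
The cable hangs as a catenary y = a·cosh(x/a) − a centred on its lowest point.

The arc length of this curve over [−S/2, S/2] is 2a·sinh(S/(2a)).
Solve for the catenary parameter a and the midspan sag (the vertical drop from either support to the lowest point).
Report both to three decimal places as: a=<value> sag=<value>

seed: a₀ = √(S³/(24(L−S))) = √(169.354³/(24·67.012)) = 54.955514
iter 1: u=1.540828  f(a)=+8.420e+00  f'(a)=-3.069e+00  a ← 54.955514 − (+8.420e+00/-3.069e+00) = 57.698888
iter 2: u=1.467567  f(a)=+6.715e-01  f'(a)=-2.597e+00  a ← 57.698888 − (+6.715e-01/-2.597e+00) = 57.957433
iter 3: u=1.461021  f(a)=+5.090e-03  f'(a)=-2.558e+00  a ← 57.957433 − (+5.090e-03/-2.558e+00) = 57.959423
iter 4: u=1.460970  f(a)=+2.973e-07  f'(a)=-2.558e+00  a ← 57.959423 − (+2.973e-07/-2.558e+00) = 57.959423
iter 5: u=1.460970  f(a)=+5.684e-14  f'(a)=-2.558e+00  a ← 57.959423 − (+5.684e-14/-2.558e+00) = 57.959423
converged: |Δa| < 1e-12 after 5 iterations
sag = a·(cosh(S/(2a)) − 1) = 57.959423·(cosh(1.460970) − 1) = 73.670802
T_max/T_min = cosh(S/(2a)) = 2.271076

a=57.959 sag=73.671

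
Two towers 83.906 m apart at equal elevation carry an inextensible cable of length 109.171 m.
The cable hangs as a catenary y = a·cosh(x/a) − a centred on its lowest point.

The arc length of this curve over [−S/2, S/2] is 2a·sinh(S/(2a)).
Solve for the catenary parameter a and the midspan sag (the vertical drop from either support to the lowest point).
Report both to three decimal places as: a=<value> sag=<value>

seed: a₀ = √(S³/(24(L−S))) = √(83.906³/(24·25.265)) = 31.212191
iter 1: u=1.344122  f(a)=+2.383e+00  f'(a)=-1.931e+00  a ← 31.212191 − (+2.383e+00/-1.931e+00) = 32.446290
iter 2: u=1.292998  f(a)=+1.486e-01  f'(a)=-1.697e+00  a ← 32.446290 − (+1.486e-01/-1.697e+00) = 32.533873
iter 3: u=1.289518  f(a)=+6.631e-04  f'(a)=-1.682e+00  a ← 32.533873 − (+6.631e-04/-1.682e+00) = 32.534267
iter 4: u=1.289502  f(a)=+1.333e-08  f'(a)=-1.682e+00  a ← 32.534267 − (+1.333e-08/-1.682e+00) = 32.534267
iter 5: u=1.289502  f(a)=-2.842e-14  f'(a)=-1.682e+00  a ← 32.534267 − (-2.842e-14/-1.682e+00) = 32.534267
converged: |Δa| < 1e-12 after 5 iterations
sag = a·(cosh(S/(2a)) − 1) = 32.534267·(cosh(1.289502) − 1) = 31.011428
T_max/T_min = cosh(S/(2a)) = 1.953193

a=32.534 sag=31.011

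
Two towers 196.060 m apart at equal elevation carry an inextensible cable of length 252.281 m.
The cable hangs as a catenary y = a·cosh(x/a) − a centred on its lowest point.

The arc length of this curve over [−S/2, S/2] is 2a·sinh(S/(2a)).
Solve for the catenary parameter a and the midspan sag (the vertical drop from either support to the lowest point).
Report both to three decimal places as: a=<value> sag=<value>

seed: a₀ = √(S³/(24(L−S))) = √(196.060³/(24·56.221)) = 74.735784
iter 1: u=1.311688  f(a)=+5.039e+00  f'(a)=-1.780e+00  a ← 74.735784 − (+5.039e+00/-1.780e+00) = 77.567222
iter 2: u=1.263807  f(a)=+3.005e-01  f'(a)=-1.573e+00  a ← 77.567222 − (+3.005e-01/-1.573e+00) = 77.758252
iter 3: u=1.260702  f(a)=+1.219e-03  f'(a)=-1.561e+00  a ← 77.758252 − (+1.219e-03/-1.561e+00) = 77.759033
iter 4: u=1.260690  f(a)=+2.023e-08  f'(a)=-1.560e+00  a ← 77.759033 − (+2.023e-08/-1.560e+00) = 77.759033
iter 5: u=1.260690  f(a)=+0.000e+00  f'(a)=-1.560e+00  a ← 77.759033 − (+0.000e+00/-1.560e+00) = 77.759033
converged: |Δa| < 1e-12 after 5 iterations
sag = a·(cosh(S/(2a)) − 1) = 77.759033·(cosh(1.260690) − 1) = 70.422926
T_max/T_min = cosh(S/(2a)) = 1.905656

a=77.759 sag=70.423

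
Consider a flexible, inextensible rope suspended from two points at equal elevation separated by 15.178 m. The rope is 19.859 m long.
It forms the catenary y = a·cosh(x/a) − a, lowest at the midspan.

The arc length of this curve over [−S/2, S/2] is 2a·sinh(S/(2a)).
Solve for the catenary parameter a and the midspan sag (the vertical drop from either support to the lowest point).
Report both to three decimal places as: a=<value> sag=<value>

a=5.821 sag=5.689

seed: a₀ = √(S³/(24(L−S))) = √(15.178³/(24·4.681)) = 5.578878
iter 1: u=1.360309  f(a)=+4.527e-01  f'(a)=-2.010e+00  a ← 5.578878 − (+4.527e-01/-2.010e+00) = 5.804104
iter 2: u=1.307523  f(a)=+2.886e-02  f'(a)=-1.761e+00  a ← 5.804104 − (+2.886e-02/-1.761e+00) = 5.820489
iter 3: u=1.303842  f(a)=+1.349e-04  f'(a)=-1.745e+00  a ← 5.820489 − (+1.349e-04/-1.745e+00) = 5.820566
iter 4: u=1.303825  f(a)=+2.980e-09  f'(a)=-1.745e+00  a ← 5.820566 − (+2.980e-09/-1.745e+00) = 5.820566
iter 5: u=1.303825  f(a)=+3.553e-15  f'(a)=-1.745e+00  a ← 5.820566 − (+3.553e-15/-1.745e+00) = 5.820566
converged: |Δa| < 1e-12 after 5 iterations
sag = a·(cosh(S/(2a)) − 1) = 5.820566·(cosh(1.303825) − 1) = 5.689167
T_max/T_min = cosh(S/(2a)) = 1.977425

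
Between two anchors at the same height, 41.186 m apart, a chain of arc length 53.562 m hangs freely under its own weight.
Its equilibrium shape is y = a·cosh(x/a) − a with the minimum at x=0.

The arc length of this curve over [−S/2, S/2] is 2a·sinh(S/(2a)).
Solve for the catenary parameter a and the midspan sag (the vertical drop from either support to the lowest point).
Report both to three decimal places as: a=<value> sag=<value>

seed: a₀ = √(S³/(24(L−S))) = √(41.186³/(24·12.376)) = 15.336584
iter 1: u=1.342737  f(a)=+1.165e+00  f'(a)=-1.924e+00  a ← 15.336584 − (+1.165e+00/-1.924e+00) = 15.941889
iter 2: u=1.291754  f(a)=+7.251e-02  f'(a)=-1.691e+00  a ← 15.941889 − (+7.251e-02/-1.691e+00) = 15.984755
iter 3: u=1.288290  f(a)=+3.222e-04  f'(a)=-1.676e+00  a ← 15.984755 − (+3.222e-04/-1.676e+00) = 15.984948
iter 4: u=1.288274  f(a)=+6.427e-09  f'(a)=-1.676e+00  a ← 15.984948 − (+6.427e-09/-1.676e+00) = 15.984948
iter 5: u=1.288274  f(a)=+7.105e-15  f'(a)=-1.676e+00  a ← 15.984948 − (+7.105e-15/-1.676e+00) = 15.984948
converged: |Δa| < 1e-12 after 5 iterations
sag = a·(cosh(S/(2a)) − 1) = 15.984948·(cosh(1.288274) − 1) = 15.203841
T_max/T_min = cosh(S/(2a)) = 1.951135

a=15.985 sag=15.204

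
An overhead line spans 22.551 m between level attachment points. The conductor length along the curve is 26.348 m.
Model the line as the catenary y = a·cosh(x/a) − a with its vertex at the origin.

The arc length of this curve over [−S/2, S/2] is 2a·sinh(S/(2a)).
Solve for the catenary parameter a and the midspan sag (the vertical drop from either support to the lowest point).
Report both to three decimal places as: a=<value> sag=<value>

a=11.491 sag=5.990

seed: a₀ = √(S³/(24(L−S))) = √(22.551³/(24·3.797)) = 11.218190
iter 1: u=1.005109  f(a)=+1.965e-01  f'(a)=-7.478e-01  a ← 11.218190 − (+1.965e-01/-7.478e-01) = 11.480912
iter 2: u=0.982108  f(a)=+7.114e-03  f'(a)=-6.946e-01  a ← 11.480912 − (+7.114e-03/-6.946e-01) = 11.491154
iter 3: u=0.981233  f(a)=+1.010e-05  f'(a)=-6.926e-01  a ← 11.491154 − (+1.010e-05/-6.926e-01) = 11.491169
iter 4: u=0.981232  f(a)=+2.043e-11  f'(a)=-6.926e-01  a ← 11.491169 − (+2.043e-11/-6.926e-01) = 11.491169
iter 5: u=0.981232  f(a)=+3.553e-15  f'(a)=-6.926e-01  a ← 11.491169 − (+3.553e-15/-6.926e-01) = 11.491169
converged: |Δa| < 1e-12 after 5 iterations
sag = a·(cosh(S/(2a)) − 1) = 11.491169·(cosh(0.981232) − 1) = 5.990285
T_max/T_min = cosh(S/(2a)) = 1.521295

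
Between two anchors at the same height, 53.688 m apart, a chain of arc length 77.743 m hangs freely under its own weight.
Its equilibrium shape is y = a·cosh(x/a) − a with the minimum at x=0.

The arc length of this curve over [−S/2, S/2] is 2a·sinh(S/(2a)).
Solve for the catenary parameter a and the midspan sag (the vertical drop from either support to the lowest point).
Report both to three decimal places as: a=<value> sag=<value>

a=17.376 sag=25.203

seed: a₀ = √(S³/(24(L−S))) = √(53.688³/(24·24.055)) = 16.372219
iter 1: u=1.639607  f(a)=+3.448e+00  f'(a)=-3.808e+00  a ← 16.372219 − (+3.448e+00/-3.808e+00) = 17.277693
iter 2: u=1.553680  f(a)=+3.067e-01  f'(a)=-3.158e+00  a ← 17.277693 − (+3.067e-01/-3.158e+00) = 17.374814
iter 3: u=1.544995  f(a)=+2.951e-03  f'(a)=-3.098e+00  a ← 17.374814 − (+2.951e-03/-3.098e+00) = 17.375767
iter 4: u=1.544910  f(a)=+2.788e-07  f'(a)=-3.097e+00  a ← 17.375767 − (+2.788e-07/-3.097e+00) = 17.375767
iter 5: u=1.544910  f(a)=+0.000e+00  f'(a)=-3.097e+00  a ← 17.375767 − (+0.000e+00/-3.097e+00) = 17.375767
converged: |Δa| < 1e-12 after 5 iterations
sag = a·(cosh(S/(2a)) − 1) = 17.375767·(cosh(1.544910) − 1) = 25.202523
T_max/T_min = cosh(S/(2a)) = 2.450441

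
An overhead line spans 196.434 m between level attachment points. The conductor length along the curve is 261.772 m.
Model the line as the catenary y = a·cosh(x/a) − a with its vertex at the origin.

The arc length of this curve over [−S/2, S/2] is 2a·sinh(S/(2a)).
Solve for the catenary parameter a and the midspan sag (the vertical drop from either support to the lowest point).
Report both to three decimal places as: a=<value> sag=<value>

a=72.757 sag=76.992

seed: a₀ = √(S³/(24(L−S))) = √(196.434³/(24·65.338)) = 69.524272
iter 1: u=1.412701  f(a)=+6.838e+00  f'(a)=-2.282e+00  a ← 69.524272 − (+6.838e+00/-2.282e+00) = 72.520366
iter 2: u=1.354337  f(a)=+4.669e-01  f'(a)=-1.980e+00  a ← 72.520366 − (+4.669e-01/-1.980e+00) = 72.756112
iter 3: u=1.349948  f(a)=+2.529e-03  f'(a)=-1.959e+00  a ← 72.756112 − (+2.529e-03/-1.959e+00) = 72.757403
iter 4: u=1.349924  f(a)=+7.509e-08  f'(a)=-1.959e+00  a ← 72.757403 − (+7.509e-08/-1.959e+00) = 72.757403
iter 5: u=1.349924  f(a)=-5.684e-14  f'(a)=-1.959e+00  a ← 72.757403 − (-5.684e-14/-1.959e+00) = 72.757403
converged: |Δa| < 1e-12 after 5 iterations
sag = a·(cosh(S/(2a)) − 1) = 72.757403·(cosh(1.349924) − 1) = 76.991670
T_max/T_min = cosh(S/(2a)) = 2.058197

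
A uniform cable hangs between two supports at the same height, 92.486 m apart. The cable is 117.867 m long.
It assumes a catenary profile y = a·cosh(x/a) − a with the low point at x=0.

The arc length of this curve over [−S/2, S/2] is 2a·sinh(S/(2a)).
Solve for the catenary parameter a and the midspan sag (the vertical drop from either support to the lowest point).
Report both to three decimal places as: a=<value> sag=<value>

seed: a₀ = √(S³/(24(L−S))) = √(92.486³/(24·25.381)) = 36.037446
iter 1: u=1.283193  f(a)=+2.173e+00  f'(a)=-1.655e+00  a ← 36.037446 − (+2.173e+00/-1.655e+00) = 37.351017
iter 2: u=1.238065  f(a)=+1.245e-01  f'(a)=-1.470e+00  a ← 37.351017 − (+1.245e-01/-1.470e+00) = 37.435702
iter 3: u=1.235265  f(a)=+4.633e-04  f'(a)=-1.459e+00  a ← 37.435702 − (+4.633e-04/-1.459e+00) = 37.436020
iter 4: u=1.235254  f(a)=+6.469e-09  f'(a)=-1.459e+00  a ← 37.436020 − (+6.469e-09/-1.459e+00) = 37.436020
iter 5: u=1.235254  f(a)=+0.000e+00  f'(a)=-1.459e+00  a ← 37.436020 − (+0.000e+00/-1.459e+00) = 37.436020
converged: |Δa| < 1e-12 after 5 iterations
sag = a·(cosh(S/(2a)) − 1) = 37.436020·(cosh(1.235254) − 1) = 32.382409
T_max/T_min = cosh(S/(2a)) = 1.865007

a=37.436 sag=32.382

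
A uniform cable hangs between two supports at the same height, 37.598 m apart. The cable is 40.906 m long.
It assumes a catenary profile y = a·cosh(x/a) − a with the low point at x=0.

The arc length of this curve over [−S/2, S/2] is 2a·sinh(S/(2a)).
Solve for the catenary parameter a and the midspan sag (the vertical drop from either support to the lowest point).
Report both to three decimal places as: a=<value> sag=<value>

a=26.208 sag=7.036

seed: a₀ = √(S³/(24(L−S))) = √(37.598³/(24·3.308)) = 25.873712
iter 1: u=0.726568  f(a)=+8.842e-02  f'(a)=-2.695e-01  a ← 25.873712 − (+8.842e-02/-2.695e-01) = 26.201852
iter 2: u=0.717468  f(a)=+1.710e-03  f'(a)=-2.591e-01  a ← 26.201852 − (+1.710e-03/-2.591e-01) = 26.208452
iter 3: u=0.717288  f(a)=+6.678e-07  f'(a)=-2.589e-01  a ← 26.208452 − (+6.678e-07/-2.589e-01) = 26.208455
iter 4: u=0.717288  f(a)=+9.237e-14  f'(a)=-2.589e-01  a ← 26.208455 − (+9.237e-14/-2.589e-01) = 26.208455
converged: |Δa| < 1e-12 after 4 iterations
sag = a·(cosh(S/(2a)) − 1) = 26.208455·(cosh(0.717288) − 1) = 7.036219
T_max/T_min = cosh(S/(2a)) = 1.268471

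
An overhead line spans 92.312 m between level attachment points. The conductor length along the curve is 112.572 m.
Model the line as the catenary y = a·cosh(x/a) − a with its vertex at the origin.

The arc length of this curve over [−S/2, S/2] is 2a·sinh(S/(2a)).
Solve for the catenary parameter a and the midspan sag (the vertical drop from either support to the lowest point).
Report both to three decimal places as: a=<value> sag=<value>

seed: a₀ = √(S³/(24(L−S))) = √(92.312³/(24·20.260)) = 40.221837
iter 1: u=1.147536  f(a)=+1.377e+00  f'(a)=-1.146e+00  a ← 40.221837 − (+1.377e+00/-1.146e+00) = 41.422531
iter 2: u=1.114273  f(a)=+6.404e-02  f'(a)=-1.042e+00  a ← 41.422531 − (+6.404e-02/-1.042e+00) = 41.483992
iter 3: u=1.112622  f(a)=+1.536e-04  f'(a)=-1.037e+00  a ← 41.483992 − (+1.536e-04/-1.037e+00) = 41.484140
iter 4: u=1.112618  f(a)=+8.883e-10  f'(a)=-1.037e+00  a ← 41.484140 − (+8.883e-10/-1.037e+00) = 41.484140
iter 5: u=1.112618  f(a)=+1.421e-14  f'(a)=-1.037e+00  a ← 41.484140 − (+1.421e-14/-1.037e+00) = 41.484140
converged: |Δa| < 1e-12 after 5 iterations
sag = a·(cosh(S/(2a)) − 1) = 41.484140·(cosh(1.112618) − 1) = 28.437585
T_max/T_min = cosh(S/(2a)) = 1.685505

a=41.484 sag=28.438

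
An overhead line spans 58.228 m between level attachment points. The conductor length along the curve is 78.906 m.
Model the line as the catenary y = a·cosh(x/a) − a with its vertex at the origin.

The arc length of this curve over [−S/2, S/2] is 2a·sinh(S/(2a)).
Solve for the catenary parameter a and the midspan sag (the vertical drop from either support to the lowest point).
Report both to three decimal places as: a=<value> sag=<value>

seed: a₀ = √(S³/(24(L−S))) = √(58.228³/(24·20.678)) = 19.945178
iter 1: u=1.459701  f(a)=+2.318e+00  f'(a)=-2.550e+00  a ← 19.945178 − (+2.318e+00/-2.550e+00) = 20.854139
iter 2: u=1.396078  f(a)=+1.679e-01  f'(a)=-2.193e+00  a ← 20.854139 − (+1.679e-01/-2.193e+00) = 20.930690
iter 3: u=1.390972  f(a)=+1.033e-03  f'(a)=-2.166e+00  a ← 20.930690 − (+1.033e-03/-2.166e+00) = 20.931167
iter 4: u=1.390940  f(a)=+3.959e-08  f'(a)=-2.166e+00  a ← 20.931167 − (+3.959e-08/-2.166e+00) = 20.931167
iter 5: u=1.390940  f(a)=+1.421e-14  f'(a)=-2.166e+00  a ← 20.931167 − (+1.421e-14/-2.166e+00) = 20.931167
converged: |Δa| < 1e-12 after 5 iterations
sag = a·(cosh(S/(2a)) − 1) = 20.931167·(cosh(1.390940) − 1) = 23.730371
T_max/T_min = cosh(S/(2a)) = 2.133734

a=20.931 sag=23.730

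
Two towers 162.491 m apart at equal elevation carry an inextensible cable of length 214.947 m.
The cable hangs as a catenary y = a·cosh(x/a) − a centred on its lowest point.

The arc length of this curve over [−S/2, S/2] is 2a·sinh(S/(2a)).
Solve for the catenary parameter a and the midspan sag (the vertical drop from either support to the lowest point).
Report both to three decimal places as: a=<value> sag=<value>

a=61.017 sag=62.570

seed: a₀ = √(S³/(24(L−S))) = √(162.491³/(24·52.456)) = 58.376864
iter 1: u=1.391741  f(a)=+5.321e+00  f'(a)=-2.170e+00  a ← 58.376864 − (+5.321e+00/-2.170e+00) = 60.828662
iter 2: u=1.335645  f(a)=+3.536e-01  f'(a)=-1.891e+00  a ← 60.828662 − (+3.536e-01/-1.891e+00) = 61.015688
iter 3: u=1.331551  f(a)=+1.807e-03  f'(a)=-1.871e+00  a ← 61.015688 − (+1.807e-03/-1.871e+00) = 61.016654
iter 4: u=1.331530  f(a)=+4.773e-08  f'(a)=-1.871e+00  a ← 61.016654 − (+4.773e-08/-1.871e+00) = 61.016654
iter 5: u=1.331530  f(a)=+0.000e+00  f'(a)=-1.871e+00  a ← 61.016654 − (+0.000e+00/-1.871e+00) = 61.016654
converged: |Δa| < 1e-12 after 5 iterations
sag = a·(cosh(S/(2a)) − 1) = 61.016654·(cosh(1.331530) − 1) = 62.569693
T_max/T_min = cosh(S/(2a)) = 2.025453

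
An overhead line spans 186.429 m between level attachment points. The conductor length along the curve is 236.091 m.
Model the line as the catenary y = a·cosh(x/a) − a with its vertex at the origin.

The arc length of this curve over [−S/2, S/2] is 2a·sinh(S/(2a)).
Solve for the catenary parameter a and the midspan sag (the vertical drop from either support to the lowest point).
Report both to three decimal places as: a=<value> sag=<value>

a=76.513 sag=64.160

seed: a₀ = √(S³/(24(L−S))) = √(186.429³/(24·49.662)) = 73.731400
iter 1: u=1.264244  f(a)=+4.123e+00  f'(a)=-1.575e+00  a ← 73.731400 − (+4.123e+00/-1.575e+00) = 76.349182
iter 2: u=1.220897  f(a)=+2.298e-01  f'(a)=-1.404e+00  a ← 76.349182 − (+2.298e-01/-1.404e+00) = 76.512834
iter 3: u=1.218286  f(a)=+8.067e-04  f'(a)=-1.394e+00  a ← 76.512834 − (+8.067e-04/-1.394e+00) = 76.513413
iter 4: u=1.218277  f(a)=+1.002e-08  f'(a)=-1.394e+00  a ← 76.513413 − (+1.002e-08/-1.394e+00) = 76.513413
iter 5: u=1.218277  f(a)=-5.684e-14  f'(a)=-1.394e+00  a ← 76.513413 − (-5.684e-14/-1.394e+00) = 76.513413
converged: |Δa| < 1e-12 after 5 iterations
sag = a·(cosh(S/(2a)) − 1) = 76.513413·(cosh(1.218277) − 1) = 64.160119
T_max/T_min = cosh(S/(2a)) = 1.838547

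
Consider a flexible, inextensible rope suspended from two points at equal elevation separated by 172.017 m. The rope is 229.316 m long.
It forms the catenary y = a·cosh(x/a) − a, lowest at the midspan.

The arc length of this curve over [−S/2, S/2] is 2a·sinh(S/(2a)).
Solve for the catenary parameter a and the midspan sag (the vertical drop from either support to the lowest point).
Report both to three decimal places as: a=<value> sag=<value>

seed: a₀ = √(S³/(24(L−S))) = √(172.017³/(24·57.299)) = 60.838418
iter 1: u=1.413720  f(a)=+6.006e+00  f'(a)=-2.288e+00  a ← 60.838418 − (+6.006e+00/-2.288e+00) = 63.463451
iter 2: u=1.355245  f(a)=+4.106e-01  f'(a)=-1.985e+00  a ← 63.463451 − (+4.106e-01/-1.985e+00) = 63.670310
iter 3: u=1.350842  f(a)=+2.230e-03  f'(a)=-1.963e+00  a ← 63.670310 − (+2.230e-03/-1.963e+00) = 63.671446
iter 4: u=1.350817  f(a)=+6.660e-08  f'(a)=-1.963e+00  a ← 63.671446 − (+6.660e-08/-1.963e+00) = 63.671446
iter 5: u=1.350817  f(a)=+0.000e+00  f'(a)=-1.963e+00  a ← 63.671446 − (+0.000e+00/-1.963e+00) = 63.671446
converged: |Δa| < 1e-12 after 5 iterations
sag = a·(cosh(S/(2a)) − 1) = 63.671446·(cosh(1.350817) − 1) = 67.479269
T_max/T_min = cosh(S/(2a)) = 2.059804

a=63.671 sag=67.479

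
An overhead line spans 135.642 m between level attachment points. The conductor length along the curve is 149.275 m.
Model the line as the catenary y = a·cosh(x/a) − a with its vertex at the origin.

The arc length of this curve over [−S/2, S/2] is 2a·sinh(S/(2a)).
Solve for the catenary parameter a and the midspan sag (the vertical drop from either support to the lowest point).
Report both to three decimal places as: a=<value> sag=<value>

seed: a₀ = √(S³/(24(L−S))) = √(135.642³/(24·13.633)) = 87.335325
iter 1: u=0.776559  f(a)=+4.170e-01  f'(a)=-3.314e-01  a ← 87.335325 − (+4.170e-01/-3.314e-01) = 88.593535
iter 2: u=0.765530  f(a)=+9.183e-03  f'(a)=-3.170e-01  a ← 88.593535 − (+9.183e-03/-3.170e-01) = 88.622505
iter 3: u=0.765280  f(a)=+4.675e-06  f'(a)=-3.167e-01  a ← 88.622505 − (+4.675e-06/-3.167e-01) = 88.622519
iter 4: u=0.765280  f(a)=+1.222e-12  f'(a)=-3.167e-01  a ← 88.622519 − (+1.222e-12/-3.167e-01) = 88.622519
converged: |Δa| < 1e-12 after 4 iterations
sag = a·(cosh(S/(2a)) − 1) = 88.622519·(cosh(0.765280) − 1) = 27.242520
T_max/T_min = cosh(S/(2a)) = 1.307400

a=88.623 sag=27.243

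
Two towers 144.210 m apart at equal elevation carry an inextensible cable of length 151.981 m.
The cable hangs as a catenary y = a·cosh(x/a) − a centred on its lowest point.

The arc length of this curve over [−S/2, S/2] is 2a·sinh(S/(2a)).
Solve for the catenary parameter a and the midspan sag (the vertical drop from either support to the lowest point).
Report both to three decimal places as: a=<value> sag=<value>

a=127.821 sag=20.883

seed: a₀ = √(S³/(24(L−S))) = √(144.210³/(24·7.771)) = 126.808682
iter 1: u=0.568612  f(a)=+1.266e-01  f'(a)=-1.266e-01  a ← 126.808682 − (+1.266e-01/-1.266e-01) = 127.808889
iter 2: u=0.564163  f(a)=+1.513e-03  f'(a)=-1.236e-01  a ← 127.808889 − (+1.513e-03/-1.236e-01) = 127.821138
iter 3: u=0.564109  f(a)=+2.221e-07  f'(a)=-1.235e-01  a ← 127.821138 − (+2.221e-07/-1.235e-01) = 127.821140
iter 4: u=0.564109  f(a)=+2.842e-14  f'(a)=-1.235e-01  a ← 127.821140 − (+2.842e-14/-1.235e-01) = 127.821140
converged: |Δa| < 1e-12 after 4 iterations
sag = a·(cosh(S/(2a)) − 1) = 127.821140·(cosh(0.564109) − 1) = 20.882592
T_max/T_min = cosh(S/(2a)) = 1.163374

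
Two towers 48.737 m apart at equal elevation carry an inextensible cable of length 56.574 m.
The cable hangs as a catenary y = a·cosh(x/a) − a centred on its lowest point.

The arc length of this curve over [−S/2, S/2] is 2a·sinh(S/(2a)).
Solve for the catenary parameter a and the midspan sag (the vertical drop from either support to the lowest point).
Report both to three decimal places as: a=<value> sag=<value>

seed: a₀ = √(S³/(24(L−S))) = √(48.737³/(24·7.837)) = 24.808908
iter 1: u=0.982248  f(a)=+3.869e-01  f'(a)=-6.949e-01  a ← 24.808908 − (+3.869e-01/-6.949e-01) = 25.365639
iter 2: u=0.960689  f(a)=+1.341e-02  f'(a)=-6.475e-01  a ← 25.365639 − (+1.341e-02/-6.475e-01) = 25.386343
iter 3: u=0.959906  f(a)=+1.738e-05  f'(a)=-6.458e-01  a ← 25.386343 − (+1.738e-05/-6.458e-01) = 25.386370
iter 4: u=0.959905  f(a)=+2.928e-11  f'(a)=-6.458e-01  a ← 25.386370 − (+2.928e-11/-6.458e-01) = 25.386370
iter 5: u=0.959905  f(a)=+7.105e-15  f'(a)=-6.458e-01  a ← 25.386370 − (+7.105e-15/-6.458e-01) = 25.386370
converged: |Δa| < 1e-12 after 5 iterations
sag = a·(cosh(S/(2a)) − 1) = 25.386370·(cosh(0.959905) − 1) = 12.621815
T_max/T_min = cosh(S/(2a)) = 1.497189

a=25.386 sag=12.622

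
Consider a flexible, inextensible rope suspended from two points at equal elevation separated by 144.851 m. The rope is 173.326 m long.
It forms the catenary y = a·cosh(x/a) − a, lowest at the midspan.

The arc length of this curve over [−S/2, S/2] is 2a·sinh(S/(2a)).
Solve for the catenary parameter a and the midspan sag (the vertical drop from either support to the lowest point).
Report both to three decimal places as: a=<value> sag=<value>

a=68.571 sag=41.939

seed: a₀ = √(S³/(24(L−S))) = √(144.851³/(24·28.475)) = 66.687550
iter 1: u=1.086042  f(a)=+1.727e+00  f'(a)=-9.590e-01  a ← 66.687550 − (+1.727e+00/-9.590e-01) = 68.488545
iter 2: u=1.057483  f(a)=+7.244e-02  f'(a)=-8.801e-01  a ← 68.488545 − (+7.244e-02/-8.801e-01) = 68.570855
iter 3: u=1.056214  f(a)=+1.398e-04  f'(a)=-8.767e-01  a ← 68.570855 − (+1.398e-04/-8.767e-01) = 68.571014
iter 4: u=1.056212  f(a)=+5.227e-10  f'(a)=-8.767e-01  a ← 68.571014 − (+5.227e-10/-8.767e-01) = 68.571014
iter 5: u=1.056212  f(a)=-2.842e-14  f'(a)=-8.767e-01  a ← 68.571014 − (-2.842e-14/-8.767e-01) = 68.571014
converged: |Δa| < 1e-12 after 5 iterations
sag = a·(cosh(S/(2a)) − 1) = 68.571014·(cosh(1.056212) − 1) = 41.938983
T_max/T_min = cosh(S/(2a)) = 1.611614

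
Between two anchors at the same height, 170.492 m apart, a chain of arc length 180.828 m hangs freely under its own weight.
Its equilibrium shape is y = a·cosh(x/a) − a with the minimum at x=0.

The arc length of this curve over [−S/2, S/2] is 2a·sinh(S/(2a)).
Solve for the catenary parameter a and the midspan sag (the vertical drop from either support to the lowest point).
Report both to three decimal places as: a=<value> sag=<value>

seed: a₀ = √(S³/(24(L−S))) = √(170.492³/(24·10.336)) = 141.342945
iter 1: u=0.603115  f(a)=+1.896e-01  f'(a)=-1.516e-01  a ← 141.342945 − (+1.896e-01/-1.516e-01) = 142.593382
iter 2: u=0.597826  f(a)=+2.546e-03  f'(a)=-1.476e-01  a ← 142.593382 − (+2.546e-03/-1.476e-01) = 142.610630
iter 3: u=0.597753  f(a)=+4.727e-07  f'(a)=-1.475e-01  a ← 142.610630 − (+4.727e-07/-1.475e-01) = 142.610634
iter 4: u=0.597753  f(a)=+2.842e-14  f'(a)=-1.475e-01  a ← 142.610634 − (+2.842e-14/-1.475e-01) = 142.610634
converged: |Δa| < 1e-12 after 4 iterations
sag = a·(cosh(S/(2a)) − 1) = 142.610634·(cosh(0.597753) − 1) = 26.245768
T_max/T_min = cosh(S/(2a)) = 1.184038

a=142.611 sag=26.246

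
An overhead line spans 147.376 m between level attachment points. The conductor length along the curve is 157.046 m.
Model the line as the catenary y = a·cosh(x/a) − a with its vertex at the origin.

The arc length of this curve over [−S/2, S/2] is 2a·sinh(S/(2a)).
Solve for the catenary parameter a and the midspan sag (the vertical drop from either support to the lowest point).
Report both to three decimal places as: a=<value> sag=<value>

seed: a₀ = √(S³/(24(L−S))) = √(147.376³/(24·9.670)) = 117.441419
iter 1: u=0.627445  f(a)=+1.921e-01  f'(a)=-1.713e-01  a ← 117.441419 − (+1.921e-01/-1.713e-01) = 118.563395
iter 2: u=0.621507  f(a)=+2.788e-03  f'(a)=-1.663e-01  a ← 118.563395 − (+2.788e-03/-1.663e-01) = 118.580160
iter 3: u=0.621419  f(a)=+6.063e-07  f'(a)=-1.662e-01  a ← 118.580160 − (+6.063e-07/-1.662e-01) = 118.580164
iter 4: u=0.621419  f(a)=-2.842e-14  f'(a)=-1.662e-01  a ← 118.580164 − (-2.842e-14/-1.662e-01) = 118.580164
converged: |Δa| < 1e-12 after 4 iterations
sag = a·(cosh(S/(2a)) − 1) = 118.580164·(cosh(0.621419) − 1) = 23.641905
T_max/T_min = cosh(S/(2a)) = 1.199375

a=118.580 sag=23.642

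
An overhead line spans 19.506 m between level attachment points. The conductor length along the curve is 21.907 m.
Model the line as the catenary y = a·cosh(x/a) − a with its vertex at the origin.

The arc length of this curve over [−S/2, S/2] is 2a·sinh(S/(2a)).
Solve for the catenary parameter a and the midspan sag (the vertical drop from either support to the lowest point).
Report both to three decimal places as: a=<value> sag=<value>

a=11.553 sag=4.367

seed: a₀ = √(S³/(24(L−S))) = √(19.506³/(24·2.401)) = 11.348818
iter 1: u=0.859385  f(a)=+9.024e-02  f'(a)=-4.552e-01  a ← 11.348818 − (+9.024e-02/-4.552e-01) = 11.547048
iter 2: u=0.844631  f(a)=+2.419e-03  f'(a)=-4.311e-01  a ← 11.547048 − (+2.419e-03/-4.311e-01) = 11.552659
iter 3: u=0.844221  f(a)=+1.844e-06  f'(a)=-4.304e-01  a ← 11.552659 − (+1.844e-06/-4.304e-01) = 11.552663
iter 4: u=0.844221  f(a)=+1.076e-12  f'(a)=-4.304e-01  a ← 11.552663 − (+1.076e-12/-4.304e-01) = 11.552663
converged: |Δa| < 1e-12 after 4 iterations
sag = a·(cosh(S/(2a)) − 1) = 11.552663·(cosh(0.844221) − 1) = 4.367236
T_max/T_min = cosh(S/(2a)) = 1.378029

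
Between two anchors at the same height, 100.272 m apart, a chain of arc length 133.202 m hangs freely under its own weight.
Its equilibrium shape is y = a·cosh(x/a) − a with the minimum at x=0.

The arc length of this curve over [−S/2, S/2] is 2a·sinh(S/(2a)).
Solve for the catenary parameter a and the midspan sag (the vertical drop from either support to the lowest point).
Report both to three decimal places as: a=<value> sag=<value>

a=37.358 sag=39.005

seed: a₀ = √(S³/(24(L−S))) = √(100.272³/(24·32.930)) = 35.716429
iter 1: u=1.403724  f(a)=+3.401e+00  f'(a)=-2.234e+00  a ← 35.716429 − (+3.401e+00/-2.234e+00) = 37.238823
iter 2: u=1.346337  f(a)=+2.295e-01  f'(a)=-1.942e+00  a ← 37.238823 − (+2.295e-01/-1.942e+00) = 37.357038
iter 3: u=1.342076  f(a)=+1.213e-03  f'(a)=-1.921e+00  a ← 37.357038 − (+1.213e-03/-1.921e+00) = 37.357669
iter 4: u=1.342054  f(a)=+3.426e-08  f'(a)=-1.921e+00  a ← 37.357669 − (+3.426e-08/-1.921e+00) = 37.357669
iter 5: u=1.342054  f(a)=+2.842e-14  f'(a)=-1.921e+00  a ← 37.357669 − (+2.842e-14/-1.921e+00) = 37.357669
converged: |Δa| < 1e-12 after 5 iterations
sag = a·(cosh(S/(2a)) − 1) = 37.357669·(cosh(1.342054) − 1) = 39.005206
T_max/T_min = cosh(S/(2a)) = 2.044102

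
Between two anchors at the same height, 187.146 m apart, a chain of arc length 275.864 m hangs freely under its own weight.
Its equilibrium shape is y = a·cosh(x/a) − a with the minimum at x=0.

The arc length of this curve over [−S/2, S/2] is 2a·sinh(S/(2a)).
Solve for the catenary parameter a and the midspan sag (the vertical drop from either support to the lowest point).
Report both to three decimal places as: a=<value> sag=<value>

a=59.064 sag=90.982

seed: a₀ = √(S³/(24(L−S))) = √(187.146³/(24·88.718)) = 55.482923
iter 1: u=1.686519  f(a)=+1.351e+01  f'(a)=-4.205e+00  a ← 55.482923 − (+1.351e+01/-4.205e+00) = 58.694827
iter 2: u=1.594229  f(a)=+1.262e+00  f'(a)=-3.453e+00  a ← 58.694827 − (+1.262e+00/-3.453e+00) = 59.060192
iter 3: u=1.584367  f(a)=+1.351e-02  f'(a)=-3.379e+00  a ← 59.060192 − (+1.351e-02/-3.379e+00) = 59.064190
iter 4: u=1.584259  f(a)=+1.587e-06  f'(a)=-3.379e+00  a ← 59.064190 − (+1.587e-06/-3.379e+00) = 59.064191
iter 5: u=1.584259  f(a)=+0.000e+00  f'(a)=-3.379e+00  a ← 59.064191 − (+0.000e+00/-3.379e+00) = 59.064191
converged: |Δa| < 1e-12 after 5 iterations
sag = a·(cosh(S/(2a)) − 1) = 59.064191·(cosh(1.584259) − 1) = 90.981853
T_max/T_min = cosh(S/(2a)) = 2.540389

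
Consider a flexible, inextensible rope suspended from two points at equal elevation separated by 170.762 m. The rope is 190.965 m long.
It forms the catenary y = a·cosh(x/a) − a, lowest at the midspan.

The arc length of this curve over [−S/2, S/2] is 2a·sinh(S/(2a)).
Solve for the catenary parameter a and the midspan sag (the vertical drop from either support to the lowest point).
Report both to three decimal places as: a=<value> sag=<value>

seed: a₀ = √(S³/(24(L−S))) = √(170.762³/(24·20.203)) = 101.338226
iter 1: u=0.842535  f(a)=+7.293e-01  f'(a)=-4.278e-01  a ← 101.338226 − (+7.293e-01/-4.278e-01) = 103.043196
iter 2: u=0.828594  f(a)=+1.881e-02  f'(a)=-4.059e-01  a ← 103.043196 − (+1.881e-02/-4.059e-01) = 103.089540
iter 3: u=0.828222  f(a)=+1.325e-05  f'(a)=-4.054e-01  a ← 103.089540 − (+1.325e-05/-4.054e-01) = 103.089573
iter 4: u=0.828221  f(a)=+6.594e-12  f'(a)=-4.054e-01  a ← 103.089573 − (+6.594e-12/-4.054e-01) = 103.089573
converged: |Δa| < 1e-12 after 4 iterations
sag = a·(cosh(S/(2a)) − 1) = 103.089573·(cosh(0.828221) − 1) = 37.425081
T_max/T_min = cosh(S/(2a)) = 1.363035

a=103.090 sag=37.425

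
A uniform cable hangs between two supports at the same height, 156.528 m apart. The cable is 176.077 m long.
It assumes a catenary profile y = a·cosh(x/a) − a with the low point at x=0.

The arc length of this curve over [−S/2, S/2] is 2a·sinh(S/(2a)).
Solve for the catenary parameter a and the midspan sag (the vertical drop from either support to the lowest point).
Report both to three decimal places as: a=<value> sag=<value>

seed: a₀ = √(S³/(24(L−S))) = √(156.528³/(24·19.549)) = 90.410768
iter 1: u=0.865649  f(a)=+7.457e-01  f'(a)=-4.657e-01  a ← 90.410768 − (+7.457e-01/-4.657e-01) = 92.011804
iter 2: u=0.850587  f(a)=+2.027e-02  f'(a)=-4.407e-01  a ← 92.011804 − (+2.027e-02/-4.407e-01) = 92.057791
iter 3: u=0.850162  f(a)=+1.590e-05  f'(a)=-4.400e-01  a ← 92.057791 − (+1.590e-05/-4.400e-01) = 92.057828
iter 4: u=0.850161  f(a)=+9.777e-12  f'(a)=-4.400e-01  a ← 92.057828 − (+9.777e-12/-4.400e-01) = 92.057828
converged: |Δa| < 1e-12 after 4 iterations
sag = a·(cosh(S/(2a)) − 1) = 92.057828·(cosh(0.850161) − 1) = 35.321217
T_max/T_min = cosh(S/(2a)) = 1.383685

a=92.058 sag=35.321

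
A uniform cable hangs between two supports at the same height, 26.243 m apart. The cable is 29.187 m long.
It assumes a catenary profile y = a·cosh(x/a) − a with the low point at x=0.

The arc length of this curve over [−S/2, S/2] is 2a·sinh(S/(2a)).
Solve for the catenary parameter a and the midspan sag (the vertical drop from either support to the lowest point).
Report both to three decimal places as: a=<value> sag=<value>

seed: a₀ = √(S³/(24(L−S))) = √(26.243³/(24·2.944)) = 15.993580
iter 1: u=0.820423  f(a)=+1.007e-01  f'(a)=-3.935e-01  a ← 15.993580 − (+1.007e-01/-3.935e-01) = 16.249424
iter 2: u=0.807506  f(a)=+2.467e-03  f'(a)=-3.745e-01  a ← 16.249424 − (+2.467e-03/-3.745e-01) = 16.256011
iter 3: u=0.807178  f(a)=+1.563e-06  f'(a)=-3.740e-01  a ← 16.256011 − (+1.563e-06/-3.740e-01) = 16.256015
iter 4: u=0.807178  f(a)=+6.288e-13  f'(a)=-3.740e-01  a ← 16.256015 − (+6.288e-13/-3.740e-01) = 16.256015
converged: |Δa| < 1e-12 after 4 iterations
sag = a·(cosh(S/(2a)) − 1) = 16.256015·(cosh(0.807178) − 1) = 5.589540
T_max/T_min = cosh(S/(2a)) = 1.343844

a=16.256 sag=5.590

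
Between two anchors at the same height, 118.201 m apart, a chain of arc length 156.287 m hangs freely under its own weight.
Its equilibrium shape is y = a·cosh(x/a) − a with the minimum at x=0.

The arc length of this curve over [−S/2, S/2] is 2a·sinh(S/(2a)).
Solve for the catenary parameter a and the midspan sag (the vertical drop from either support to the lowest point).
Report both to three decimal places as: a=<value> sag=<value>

a=44.424 sag=45.464

seed: a₀ = √(S³/(24(L−S))) = √(118.201³/(24·38.086)) = 42.505333
iter 1: u=1.390426  f(a)=+3.856e+00  f'(a)=-2.163e+00  a ← 42.505333 − (+3.856e+00/-2.163e+00) = 44.287623
iter 2: u=1.334470  f(a)=+2.558e-01  f'(a)=-1.885e+00  a ← 44.287623 − (+2.558e-01/-1.885e+00) = 44.423312
iter 3: u=1.330394  f(a)=+1.302e-03  f'(a)=-1.866e+00  a ← 44.423312 − (+1.302e-03/-1.866e+00) = 44.424010
iter 4: u=1.330373  f(a)=+3.415e-08  f'(a)=-1.866e+00  a ← 44.424010 − (+3.415e-08/-1.866e+00) = 44.424010
iter 5: u=1.330373  f(a)=+2.842e-14  f'(a)=-1.866e+00  a ← 44.424010 − (+2.842e-14/-1.866e+00) = 44.424010
converged: |Δa| < 1e-12 after 5 iterations
sag = a·(cosh(S/(2a)) − 1) = 44.424010·(cosh(1.330373) − 1) = 45.464250
T_max/T_min = cosh(S/(2a)) = 2.023416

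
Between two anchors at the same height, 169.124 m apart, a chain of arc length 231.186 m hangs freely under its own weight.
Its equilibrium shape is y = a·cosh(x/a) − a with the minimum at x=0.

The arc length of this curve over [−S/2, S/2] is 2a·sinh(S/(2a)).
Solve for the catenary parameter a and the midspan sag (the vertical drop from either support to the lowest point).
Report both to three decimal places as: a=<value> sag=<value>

seed: a₀ = √(S³/(24(L−S))) = √(169.124³/(24·62.062)) = 56.988780
iter 1: u=1.483836  f(a)=+7.202e+00  f'(a)=-2.697e+00  a ← 56.988780 − (+7.202e+00/-2.697e+00) = 59.659142
iter 2: u=1.417419  f(a)=+5.371e-01  f'(a)=-2.308e+00  a ← 59.659142 − (+5.371e-01/-2.308e+00) = 59.891832
iter 3: u=1.411912  f(a)=+3.520e-03  f'(a)=-2.278e+00  a ← 59.891832 − (+3.520e-03/-2.278e+00) = 59.893378
iter 4: u=1.411876  f(a)=+1.534e-07  f'(a)=-2.278e+00  a ← 59.893378 − (+1.534e-07/-2.278e+00) = 59.893378
iter 5: u=1.411876  f(a)=+0.000e+00  f'(a)=-2.278e+00  a ← 59.893378 − (+0.000e+00/-2.278e+00) = 59.893378
converged: |Δa| < 1e-12 after 5 iterations
sag = a·(cosh(S/(2a)) − 1) = 59.893378·(cosh(1.411876) − 1) = 70.294787
T_max/T_min = cosh(S/(2a)) = 2.173665

a=59.893 sag=70.295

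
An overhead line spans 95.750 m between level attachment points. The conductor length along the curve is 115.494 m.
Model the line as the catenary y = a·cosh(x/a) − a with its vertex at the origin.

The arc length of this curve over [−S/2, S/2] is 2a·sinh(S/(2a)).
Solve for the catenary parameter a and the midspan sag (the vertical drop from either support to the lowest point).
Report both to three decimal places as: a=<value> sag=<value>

seed: a₀ = √(S³/(24(L−S))) = √(95.750³/(24·19.744)) = 43.041261
iter 1: u=1.112305  f(a)=+1.258e+00  f'(a)=-1.036e+00  a ← 43.041261 − (+1.258e+00/-1.036e+00) = 44.255436
iter 2: u=1.081788  f(a)=+5.520e-02  f'(a)=-9.470e-01  a ← 44.255436 − (+5.520e-02/-9.470e-01) = 44.313722
iter 3: u=1.080365  f(a)=+1.171e-04  f'(a)=-9.430e-01  a ← 44.313722 − (+1.171e-04/-9.430e-01) = 44.313846
iter 4: u=1.080362  f(a)=+5.289e-10  f'(a)=-9.430e-01  a ← 44.313846 − (+5.289e-10/-9.430e-01) = 44.313846
iter 5: u=1.080362  f(a)=+1.421e-14  f'(a)=-9.430e-01  a ← 44.313846 − (+1.421e-14/-9.430e-01) = 44.313846
converged: |Δa| < 1e-12 after 5 iterations
sag = a·(cosh(S/(2a)) − 1) = 44.313846·(cosh(1.080362) − 1) = 28.476489
T_max/T_min = cosh(S/(2a)) = 1.642609

a=44.314 sag=28.476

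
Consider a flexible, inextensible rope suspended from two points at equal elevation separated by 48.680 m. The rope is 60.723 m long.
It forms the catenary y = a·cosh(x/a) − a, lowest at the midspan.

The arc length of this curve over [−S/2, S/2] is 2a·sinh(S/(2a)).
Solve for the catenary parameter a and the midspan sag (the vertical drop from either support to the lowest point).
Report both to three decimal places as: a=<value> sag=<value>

seed: a₀ = √(S³/(24(L−S))) = √(48.680³/(24·12.043)) = 19.978041
iter 1: u=1.218338  f(a)=+9.260e-01  f'(a)=-1.394e+00  a ← 19.978041 − (+9.260e-01/-1.394e+00) = 20.642192
iter 2: u=1.179138  f(a)=+4.818e-02  f'(a)=-1.253e+00  a ← 20.642192 − (+4.818e-02/-1.253e+00) = 20.680657
iter 3: u=1.176945  f(a)=+1.463e-04  f'(a)=-1.245e+00  a ← 20.680657 − (+1.463e-04/-1.245e+00) = 20.680774
iter 4: u=1.176939  f(a)=+1.358e-09  f'(a)=-1.245e+00  a ← 20.680774 − (+1.358e-09/-1.245e+00) = 20.680774
iter 5: u=1.176939  f(a)=-1.421e-14  f'(a)=-1.245e+00  a ← 20.680774 − (-1.421e-14/-1.245e+00) = 20.680774
converged: |Δa| < 1e-12 after 5 iterations
sag = a·(cosh(S/(2a)) − 1) = 20.680774·(cosh(1.176939) − 1) = 16.054973
T_max/T_min = cosh(S/(2a)) = 1.776324

a=20.681 sag=16.055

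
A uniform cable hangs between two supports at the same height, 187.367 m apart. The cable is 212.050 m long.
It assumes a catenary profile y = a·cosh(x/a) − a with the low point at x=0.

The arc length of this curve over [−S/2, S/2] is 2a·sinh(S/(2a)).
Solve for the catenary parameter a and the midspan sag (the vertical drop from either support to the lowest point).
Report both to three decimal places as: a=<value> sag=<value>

a=107.396 sag=43.518

seed: a₀ = √(S³/(24(L−S))) = √(187.367³/(24·24.683)) = 105.374387
iter 1: u=0.889054  f(a)=+9.941e-01  f'(a)=-5.066e-01  a ← 105.374387 − (+9.941e-01/-5.066e-01) = 107.336701
iter 2: u=0.872800  f(a)=+2.845e-02  f'(a)=-4.780e-01  a ← 107.336701 − (+2.845e-02/-4.780e-01) = 107.396220
iter 3: u=0.872317  f(a)=+2.482e-05  f'(a)=-4.771e-01  a ← 107.396220 − (+2.482e-05/-4.771e-01) = 107.396272
iter 4: u=0.872316  f(a)=+1.890e-11  f'(a)=-4.771e-01  a ← 107.396272 − (+1.890e-11/-4.771e-01) = 107.396272
converged: |Δa| < 1e-12 after 4 iterations
sag = a·(cosh(S/(2a)) − 1) = 107.396272·(cosh(0.872316) − 1) = 43.518472
T_max/T_min = cosh(S/(2a)) = 1.405214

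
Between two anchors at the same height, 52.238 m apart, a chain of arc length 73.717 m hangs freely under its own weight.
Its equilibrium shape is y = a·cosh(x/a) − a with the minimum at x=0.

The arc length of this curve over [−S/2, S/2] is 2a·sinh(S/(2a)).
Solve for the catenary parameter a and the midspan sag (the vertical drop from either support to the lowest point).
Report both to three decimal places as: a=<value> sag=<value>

seed: a₀ = √(S³/(24(L−S))) = √(52.238³/(24·21.479)) = 16.629039
iter 1: u=1.570686  f(a)=+2.811e+00  f'(a)=-3.279e+00  a ← 16.629039 − (+2.811e+00/-3.279e+00) = 17.486074
iter 2: u=1.493703  f(a)=+2.319e-01  f'(a)=-2.759e+00  a ← 17.486074 − (+2.319e-01/-2.759e+00) = 17.570135
iter 3: u=1.486557  f(a)=+1.892e-03  f'(a)=-2.714e+00  a ← 17.570135 − (+1.892e-03/-2.714e+00) = 17.570832
iter 4: u=1.486498  f(a)=+1.283e-07  f'(a)=-2.713e+00  a ← 17.570832 − (+1.283e-07/-2.713e+00) = 17.570833
iter 5: u=1.486498  f(a)=+1.421e-14  f'(a)=-2.713e+00  a ← 17.570833 − (+1.421e-14/-2.713e+00) = 17.570833
converged: |Δa| < 1e-12 after 5 iterations
sag = a·(cosh(S/(2a)) − 1) = 17.570833·(cosh(1.486498) − 1) = 23.261547
T_max/T_min = cosh(S/(2a)) = 2.323873

a=17.571 sag=23.262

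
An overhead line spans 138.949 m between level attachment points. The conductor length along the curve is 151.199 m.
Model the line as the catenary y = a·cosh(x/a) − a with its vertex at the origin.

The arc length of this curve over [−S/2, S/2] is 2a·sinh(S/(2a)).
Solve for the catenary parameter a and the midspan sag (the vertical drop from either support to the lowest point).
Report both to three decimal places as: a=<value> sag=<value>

a=96.762 sag=26.031

seed: a₀ = √(S³/(24(L−S))) = √(138.949³/(24·12.250)) = 95.523334
iter 1: u=0.727304  f(a)=+3.281e-01  f'(a)=-2.703e-01  a ← 95.523334 − (+3.281e-01/-2.703e-01) = 96.737156
iter 2: u=0.718178  f(a)=+6.359e-03  f'(a)=-2.599e-01  a ← 96.737156 − (+6.359e-03/-2.599e-01) = 96.761620
iter 3: u=0.717996  f(a)=+2.493e-06  f'(a)=-2.597e-01  a ← 96.761620 − (+2.493e-06/-2.597e-01) = 96.761630
iter 4: u=0.717996  f(a)=+3.411e-13  f'(a)=-2.597e-01  a ← 96.761630 − (+3.411e-13/-2.597e-01) = 96.761630
converged: |Δa| < 1e-12 after 4 iterations
sag = a·(cosh(S/(2a)) − 1) = 96.761630·(cosh(0.717996) − 1) = 26.031275
T_max/T_min = cosh(S/(2a)) = 1.269025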